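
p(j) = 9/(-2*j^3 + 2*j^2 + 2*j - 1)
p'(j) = 9*(6*j^2 - 4*j - 2)/(-2*j^3 + 2*j^2 + 2*j - 1)^2 = 18*(3*j^2 - 2*j - 1)/(2*j^3 - 2*j^2 - 2*j + 1)^2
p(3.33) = -0.20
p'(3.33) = 0.22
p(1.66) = -6.83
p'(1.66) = 40.93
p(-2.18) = 0.36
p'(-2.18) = 0.51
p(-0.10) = -7.64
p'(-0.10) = -9.99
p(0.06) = -10.31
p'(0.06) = -26.18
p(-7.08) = 0.01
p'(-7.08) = 0.00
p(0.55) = 24.18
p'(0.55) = -154.90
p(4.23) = -0.08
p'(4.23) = 0.07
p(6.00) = -0.03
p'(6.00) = 0.01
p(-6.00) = 0.02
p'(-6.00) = 0.01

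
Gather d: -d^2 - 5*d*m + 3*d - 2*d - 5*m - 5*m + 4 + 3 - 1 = -d^2 + d*(1 - 5*m) - 10*m + 6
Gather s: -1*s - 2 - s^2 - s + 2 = -s^2 - 2*s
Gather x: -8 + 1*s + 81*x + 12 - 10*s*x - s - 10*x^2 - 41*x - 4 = -10*x^2 + x*(40 - 10*s)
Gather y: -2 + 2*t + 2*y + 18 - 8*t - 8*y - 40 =-6*t - 6*y - 24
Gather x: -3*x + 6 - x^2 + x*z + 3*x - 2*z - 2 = -x^2 + x*z - 2*z + 4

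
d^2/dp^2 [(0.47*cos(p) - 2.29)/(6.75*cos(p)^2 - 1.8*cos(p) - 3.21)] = (-0.0376445711722679*cos(p)^5 + 0.723630111385213*cos(p)^4 - 0.178857100139899*cos(p)^3 - 0.733785898800476*cos(p)^2 + 0.369106525335874*cos(p) - 0.210083880054725)/(0.540640117899593*cos(p)^6 - 0.432512094319675*cos(p)^5 - 0.65597667638484*cos(p)^4 + 0.401114920065357*cos(p)^3 + 0.311953352769679*cos(p)^2 - 0.0978139450442658*cos(p) - 0.058144956220758)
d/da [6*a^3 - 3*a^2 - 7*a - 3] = 18*a^2 - 6*a - 7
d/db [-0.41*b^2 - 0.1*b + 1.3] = -0.82*b - 0.1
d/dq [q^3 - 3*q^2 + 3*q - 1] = 3*q^2 - 6*q + 3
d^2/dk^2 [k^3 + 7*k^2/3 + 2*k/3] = 6*k + 14/3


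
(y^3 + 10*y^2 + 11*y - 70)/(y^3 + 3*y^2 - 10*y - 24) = (y^3 + 10*y^2 + 11*y - 70)/(y^3 + 3*y^2 - 10*y - 24)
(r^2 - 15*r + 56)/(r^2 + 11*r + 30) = (r^2 - 15*r + 56)/(r^2 + 11*r + 30)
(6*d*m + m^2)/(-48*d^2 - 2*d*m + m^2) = -m/(8*d - m)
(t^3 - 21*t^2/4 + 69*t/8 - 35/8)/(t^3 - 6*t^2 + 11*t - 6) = (8*t^2 - 34*t + 35)/(8*(t^2 - 5*t + 6))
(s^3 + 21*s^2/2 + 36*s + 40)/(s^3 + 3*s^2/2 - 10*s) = (2*s^2 + 13*s + 20)/(s*(2*s - 5))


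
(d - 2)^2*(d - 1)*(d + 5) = d^4 - 17*d^2 + 36*d - 20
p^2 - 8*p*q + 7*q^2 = (p - 7*q)*(p - q)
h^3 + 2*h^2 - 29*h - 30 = (h - 5)*(h + 1)*(h + 6)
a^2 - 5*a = a*(a - 5)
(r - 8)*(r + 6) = r^2 - 2*r - 48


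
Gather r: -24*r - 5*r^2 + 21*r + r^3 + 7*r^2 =r^3 + 2*r^2 - 3*r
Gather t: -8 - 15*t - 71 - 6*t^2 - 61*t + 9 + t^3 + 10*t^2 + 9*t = t^3 + 4*t^2 - 67*t - 70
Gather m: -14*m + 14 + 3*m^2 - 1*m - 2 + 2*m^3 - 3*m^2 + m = 2*m^3 - 14*m + 12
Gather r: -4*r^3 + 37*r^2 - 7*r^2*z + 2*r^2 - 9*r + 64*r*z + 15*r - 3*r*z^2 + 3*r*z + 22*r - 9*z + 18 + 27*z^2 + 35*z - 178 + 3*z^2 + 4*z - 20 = -4*r^3 + r^2*(39 - 7*z) + r*(-3*z^2 + 67*z + 28) + 30*z^2 + 30*z - 180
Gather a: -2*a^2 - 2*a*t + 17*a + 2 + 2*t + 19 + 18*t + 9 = -2*a^2 + a*(17 - 2*t) + 20*t + 30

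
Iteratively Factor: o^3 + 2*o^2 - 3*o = (o)*(o^2 + 2*o - 3) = o*(o + 3)*(o - 1)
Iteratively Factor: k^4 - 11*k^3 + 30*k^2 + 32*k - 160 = (k - 4)*(k^3 - 7*k^2 + 2*k + 40) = (k - 4)*(k + 2)*(k^2 - 9*k + 20) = (k - 5)*(k - 4)*(k + 2)*(k - 4)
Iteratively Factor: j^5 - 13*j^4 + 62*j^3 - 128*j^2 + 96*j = (j - 4)*(j^4 - 9*j^3 + 26*j^2 - 24*j) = (j - 4)*(j - 3)*(j^3 - 6*j^2 + 8*j) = (j - 4)^2*(j - 3)*(j^2 - 2*j) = j*(j - 4)^2*(j - 3)*(j - 2)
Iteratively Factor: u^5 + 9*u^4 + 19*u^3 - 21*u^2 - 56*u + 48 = (u + 4)*(u^4 + 5*u^3 - u^2 - 17*u + 12) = (u + 3)*(u + 4)*(u^3 + 2*u^2 - 7*u + 4) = (u + 3)*(u + 4)^2*(u^2 - 2*u + 1) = (u - 1)*(u + 3)*(u + 4)^2*(u - 1)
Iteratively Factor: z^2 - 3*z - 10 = (z + 2)*(z - 5)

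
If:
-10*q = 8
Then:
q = -4/5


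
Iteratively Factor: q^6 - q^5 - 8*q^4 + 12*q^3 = (q)*(q^5 - q^4 - 8*q^3 + 12*q^2) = q^2*(q^4 - q^3 - 8*q^2 + 12*q) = q^2*(q - 2)*(q^3 + q^2 - 6*q) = q^3*(q - 2)*(q^2 + q - 6) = q^3*(q - 2)^2*(q + 3)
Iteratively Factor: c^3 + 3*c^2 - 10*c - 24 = (c + 2)*(c^2 + c - 12) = (c - 3)*(c + 2)*(c + 4)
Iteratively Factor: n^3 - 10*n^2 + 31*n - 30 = (n - 5)*(n^2 - 5*n + 6) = (n - 5)*(n - 3)*(n - 2)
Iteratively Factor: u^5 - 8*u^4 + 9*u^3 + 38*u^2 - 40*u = (u - 1)*(u^4 - 7*u^3 + 2*u^2 + 40*u) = (u - 5)*(u - 1)*(u^3 - 2*u^2 - 8*u) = (u - 5)*(u - 1)*(u + 2)*(u^2 - 4*u) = (u - 5)*(u - 4)*(u - 1)*(u + 2)*(u)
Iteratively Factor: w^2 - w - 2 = (w + 1)*(w - 2)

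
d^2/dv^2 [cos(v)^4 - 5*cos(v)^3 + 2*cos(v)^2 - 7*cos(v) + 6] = 43*cos(v)/4 - 4*cos(2*v)^2 - 6*cos(2*v) + 45*cos(3*v)/4 + 2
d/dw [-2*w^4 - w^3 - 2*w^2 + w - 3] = -8*w^3 - 3*w^2 - 4*w + 1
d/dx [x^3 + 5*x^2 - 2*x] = 3*x^2 + 10*x - 2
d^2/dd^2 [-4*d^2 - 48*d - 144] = -8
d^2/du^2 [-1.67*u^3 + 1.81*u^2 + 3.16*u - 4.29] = 3.62 - 10.02*u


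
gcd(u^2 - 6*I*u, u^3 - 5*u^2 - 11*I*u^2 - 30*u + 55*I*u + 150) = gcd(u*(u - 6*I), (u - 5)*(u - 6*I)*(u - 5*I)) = u - 6*I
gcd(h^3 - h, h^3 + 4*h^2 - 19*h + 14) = h - 1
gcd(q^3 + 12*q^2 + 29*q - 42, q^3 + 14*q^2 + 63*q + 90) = q + 6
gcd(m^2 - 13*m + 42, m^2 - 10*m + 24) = m - 6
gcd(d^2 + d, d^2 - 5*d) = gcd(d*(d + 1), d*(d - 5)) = d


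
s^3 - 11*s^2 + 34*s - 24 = (s - 6)*(s - 4)*(s - 1)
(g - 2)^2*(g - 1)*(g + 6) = g^4 + g^3 - 22*g^2 + 44*g - 24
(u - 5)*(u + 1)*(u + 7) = u^3 + 3*u^2 - 33*u - 35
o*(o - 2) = o^2 - 2*o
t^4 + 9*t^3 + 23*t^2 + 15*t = t*(t + 1)*(t + 3)*(t + 5)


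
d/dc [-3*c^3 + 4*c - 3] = 4 - 9*c^2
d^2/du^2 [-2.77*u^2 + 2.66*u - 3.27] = -5.54000000000000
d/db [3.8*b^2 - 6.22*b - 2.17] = 7.6*b - 6.22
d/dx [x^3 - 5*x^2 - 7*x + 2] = 3*x^2 - 10*x - 7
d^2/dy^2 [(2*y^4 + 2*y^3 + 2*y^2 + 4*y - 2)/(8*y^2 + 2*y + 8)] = 2*(16*y^6 + 12*y^5 + 51*y^4 + 45*y^3 + 12*y^2 - 60*y + 23)/(64*y^6 + 48*y^5 + 204*y^4 + 97*y^3 + 204*y^2 + 48*y + 64)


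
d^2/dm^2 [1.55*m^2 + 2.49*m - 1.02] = 3.10000000000000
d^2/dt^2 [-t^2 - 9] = -2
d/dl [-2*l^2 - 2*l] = -4*l - 2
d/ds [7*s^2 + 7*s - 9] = 14*s + 7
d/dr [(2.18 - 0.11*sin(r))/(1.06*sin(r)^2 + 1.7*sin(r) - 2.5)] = (0.1166*sin(r)^2 - 4.6216*sin(r) - 3.431)*cos(r)/(1.1236*sin(r)^4 + 3.604*sin(r)^3 - 2.41*sin(r)^2 - 8.5*sin(r) + 6.25)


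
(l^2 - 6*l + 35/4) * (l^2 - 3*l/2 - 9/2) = l^4 - 15*l^3/2 + 53*l^2/4 + 111*l/8 - 315/8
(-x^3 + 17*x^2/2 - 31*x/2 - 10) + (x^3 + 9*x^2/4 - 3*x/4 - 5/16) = 43*x^2/4 - 65*x/4 - 165/16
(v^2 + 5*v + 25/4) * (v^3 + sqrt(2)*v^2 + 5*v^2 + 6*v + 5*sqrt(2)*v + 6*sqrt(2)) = v^5 + sqrt(2)*v^4 + 10*v^4 + 10*sqrt(2)*v^3 + 149*v^3/4 + 149*sqrt(2)*v^2/4 + 245*v^2/4 + 75*v/2 + 245*sqrt(2)*v/4 + 75*sqrt(2)/2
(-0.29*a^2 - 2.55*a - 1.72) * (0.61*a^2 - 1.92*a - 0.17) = -0.1769*a^4 - 0.9987*a^3 + 3.8961*a^2 + 3.7359*a + 0.2924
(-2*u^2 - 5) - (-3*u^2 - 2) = u^2 - 3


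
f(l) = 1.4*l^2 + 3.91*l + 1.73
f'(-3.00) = -4.49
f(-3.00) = 2.60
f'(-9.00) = -21.29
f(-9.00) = 79.94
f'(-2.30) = -2.53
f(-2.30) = 0.14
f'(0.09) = 4.16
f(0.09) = 2.09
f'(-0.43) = 2.71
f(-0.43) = 0.31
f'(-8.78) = -20.67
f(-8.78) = 75.32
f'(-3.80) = -6.73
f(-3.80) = 7.09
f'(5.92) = 20.49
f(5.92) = 73.94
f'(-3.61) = -6.20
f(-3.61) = 5.86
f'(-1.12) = 0.77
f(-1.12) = -0.89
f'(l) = 2.8*l + 3.91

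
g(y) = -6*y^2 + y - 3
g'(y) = 1 - 12*y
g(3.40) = -68.96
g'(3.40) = -39.80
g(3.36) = -67.38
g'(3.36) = -39.32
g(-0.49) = -4.93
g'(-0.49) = 6.88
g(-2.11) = -31.82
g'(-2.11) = 26.32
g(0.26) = -3.15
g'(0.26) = -2.12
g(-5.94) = -220.64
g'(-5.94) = 72.28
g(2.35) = -33.78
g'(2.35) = -27.20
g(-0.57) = -5.52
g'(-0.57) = 7.84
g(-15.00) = -1368.00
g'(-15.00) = 181.00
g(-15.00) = -1368.00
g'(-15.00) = 181.00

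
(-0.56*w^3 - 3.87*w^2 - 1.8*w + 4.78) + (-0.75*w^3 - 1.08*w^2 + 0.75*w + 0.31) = -1.31*w^3 - 4.95*w^2 - 1.05*w + 5.09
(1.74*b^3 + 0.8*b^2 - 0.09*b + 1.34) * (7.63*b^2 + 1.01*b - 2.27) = 13.2762*b^5 + 7.8614*b^4 - 3.8285*b^3 + 8.3173*b^2 + 1.5577*b - 3.0418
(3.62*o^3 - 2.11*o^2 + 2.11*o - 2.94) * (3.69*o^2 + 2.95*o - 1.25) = 13.3578*o^5 + 2.8931*o^4 - 2.9636*o^3 - 1.9866*o^2 - 11.3105*o + 3.675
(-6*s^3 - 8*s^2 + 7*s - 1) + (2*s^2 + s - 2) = -6*s^3 - 6*s^2 + 8*s - 3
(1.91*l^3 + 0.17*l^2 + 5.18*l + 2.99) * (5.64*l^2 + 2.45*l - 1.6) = 10.7724*l^5 + 5.6383*l^4 + 26.5757*l^3 + 29.2826*l^2 - 0.962499999999999*l - 4.784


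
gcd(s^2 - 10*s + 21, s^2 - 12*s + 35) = s - 7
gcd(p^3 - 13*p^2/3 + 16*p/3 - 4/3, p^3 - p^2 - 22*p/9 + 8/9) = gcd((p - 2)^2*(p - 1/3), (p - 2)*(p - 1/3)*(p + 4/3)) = p^2 - 7*p/3 + 2/3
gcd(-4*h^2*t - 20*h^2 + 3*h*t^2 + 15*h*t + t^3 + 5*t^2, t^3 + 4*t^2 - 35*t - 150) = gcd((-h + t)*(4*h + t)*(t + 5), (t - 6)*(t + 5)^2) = t + 5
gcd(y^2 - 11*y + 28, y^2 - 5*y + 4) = y - 4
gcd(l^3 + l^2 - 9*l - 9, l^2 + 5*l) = 1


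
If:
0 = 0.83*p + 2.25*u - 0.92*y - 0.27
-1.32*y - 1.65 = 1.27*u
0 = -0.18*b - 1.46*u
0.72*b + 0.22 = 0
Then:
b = -0.31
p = -1.20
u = 0.04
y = -1.29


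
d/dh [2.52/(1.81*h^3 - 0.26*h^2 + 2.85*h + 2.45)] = (-13.6836*h^2 + 1.3104*h - 7.182)/(1.81*h^3 - 0.26*h^2 + 2.85*h + 2.45)^2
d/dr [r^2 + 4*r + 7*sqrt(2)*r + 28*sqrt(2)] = 2*r + 4 + 7*sqrt(2)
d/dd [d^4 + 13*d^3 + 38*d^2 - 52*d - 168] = 4*d^3 + 39*d^2 + 76*d - 52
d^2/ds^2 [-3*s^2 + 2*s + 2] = -6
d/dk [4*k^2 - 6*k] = 8*k - 6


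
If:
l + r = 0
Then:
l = -r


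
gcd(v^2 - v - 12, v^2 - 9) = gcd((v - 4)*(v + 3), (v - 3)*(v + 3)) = v + 3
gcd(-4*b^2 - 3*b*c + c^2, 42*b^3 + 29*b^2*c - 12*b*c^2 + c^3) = b + c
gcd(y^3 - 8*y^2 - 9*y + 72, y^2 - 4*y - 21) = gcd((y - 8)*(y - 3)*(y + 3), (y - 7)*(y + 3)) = y + 3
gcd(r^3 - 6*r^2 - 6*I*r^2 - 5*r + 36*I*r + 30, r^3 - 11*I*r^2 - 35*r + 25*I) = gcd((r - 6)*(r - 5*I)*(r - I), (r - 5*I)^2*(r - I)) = r^2 - 6*I*r - 5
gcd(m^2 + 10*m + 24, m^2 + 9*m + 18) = m + 6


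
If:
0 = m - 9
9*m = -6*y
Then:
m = 9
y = -27/2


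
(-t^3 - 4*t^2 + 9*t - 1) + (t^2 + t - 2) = -t^3 - 3*t^2 + 10*t - 3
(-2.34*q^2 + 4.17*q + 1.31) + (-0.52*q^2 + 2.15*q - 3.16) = -2.86*q^2 + 6.32*q - 1.85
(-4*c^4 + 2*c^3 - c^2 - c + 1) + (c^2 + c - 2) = -4*c^4 + 2*c^3 - 1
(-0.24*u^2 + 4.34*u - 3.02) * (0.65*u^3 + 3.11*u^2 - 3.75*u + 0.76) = -0.156*u^5 + 2.0746*u^4 + 12.4344*u^3 - 25.8496*u^2 + 14.6234*u - 2.2952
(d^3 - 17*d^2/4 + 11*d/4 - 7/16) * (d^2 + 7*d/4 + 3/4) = d^5 - 5*d^4/2 - 63*d^3/16 + 19*d^2/16 + 83*d/64 - 21/64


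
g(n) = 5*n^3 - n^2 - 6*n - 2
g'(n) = 15*n^2 - 2*n - 6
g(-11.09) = -6878.14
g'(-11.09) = 1861.00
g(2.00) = 22.00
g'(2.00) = 50.00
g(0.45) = -4.45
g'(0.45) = -3.86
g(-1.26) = -6.03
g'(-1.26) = 20.33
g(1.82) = 13.91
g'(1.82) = 40.05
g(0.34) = -3.96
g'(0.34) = -4.95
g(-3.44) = -196.73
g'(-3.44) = 178.38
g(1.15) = -2.62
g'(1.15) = 11.54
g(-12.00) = -8714.00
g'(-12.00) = 2178.00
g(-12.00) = -8714.00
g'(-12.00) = 2178.00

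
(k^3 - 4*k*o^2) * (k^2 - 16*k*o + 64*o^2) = k^5 - 16*k^4*o + 60*k^3*o^2 + 64*k^2*o^3 - 256*k*o^4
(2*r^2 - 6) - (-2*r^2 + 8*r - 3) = 4*r^2 - 8*r - 3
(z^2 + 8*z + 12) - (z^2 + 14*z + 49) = -6*z - 37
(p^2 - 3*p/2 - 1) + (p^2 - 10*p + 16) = 2*p^2 - 23*p/2 + 15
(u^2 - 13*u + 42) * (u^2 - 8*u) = u^4 - 21*u^3 + 146*u^2 - 336*u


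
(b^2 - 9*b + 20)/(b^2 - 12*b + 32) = (b - 5)/(b - 8)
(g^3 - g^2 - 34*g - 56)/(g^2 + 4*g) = g - 5 - 14/g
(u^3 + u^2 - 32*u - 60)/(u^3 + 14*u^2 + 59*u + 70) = (u - 6)/(u + 7)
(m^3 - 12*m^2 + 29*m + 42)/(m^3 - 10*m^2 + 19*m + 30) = (m - 7)/(m - 5)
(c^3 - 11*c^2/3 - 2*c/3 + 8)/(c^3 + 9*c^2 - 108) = (3*c^2 - 2*c - 8)/(3*(c^2 + 12*c + 36))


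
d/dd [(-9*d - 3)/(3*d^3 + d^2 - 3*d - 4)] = 3*(18*d^3 + 12*d^2 + 2*d + 9)/(9*d^6 + 6*d^5 - 17*d^4 - 30*d^3 + d^2 + 24*d + 16)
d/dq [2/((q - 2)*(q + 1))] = 2*(1 - 2*q)/(q^4 - 2*q^3 - 3*q^2 + 4*q + 4)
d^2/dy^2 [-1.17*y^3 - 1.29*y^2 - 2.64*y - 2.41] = -7.02*y - 2.58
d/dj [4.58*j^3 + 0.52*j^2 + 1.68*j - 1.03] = 13.74*j^2 + 1.04*j + 1.68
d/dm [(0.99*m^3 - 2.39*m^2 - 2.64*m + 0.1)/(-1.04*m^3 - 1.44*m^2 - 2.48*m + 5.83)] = (-3.9112*m^4 - 10.4016*m^3 + 19.7527*m^2 - 27.5794*m - 15.1432)/(1.0816*m^6 + 2.9952*m^5 + 7.232*m^4 - 4.984*m^3 - 10.64*m^2 - 28.9168*m + 33.9889)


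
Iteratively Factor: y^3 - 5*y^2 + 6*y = (y - 2)*(y^2 - 3*y) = y*(y - 2)*(y - 3)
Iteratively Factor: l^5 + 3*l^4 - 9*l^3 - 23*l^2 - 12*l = (l + 1)*(l^4 + 2*l^3 - 11*l^2 - 12*l) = (l + 1)*(l + 4)*(l^3 - 2*l^2 - 3*l) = l*(l + 1)*(l + 4)*(l^2 - 2*l - 3) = l*(l - 3)*(l + 1)*(l + 4)*(l + 1)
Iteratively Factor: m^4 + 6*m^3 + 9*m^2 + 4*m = (m + 1)*(m^3 + 5*m^2 + 4*m) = (m + 1)^2*(m^2 + 4*m) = m*(m + 1)^2*(m + 4)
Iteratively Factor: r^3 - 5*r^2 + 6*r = (r - 2)*(r^2 - 3*r) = r*(r - 2)*(r - 3)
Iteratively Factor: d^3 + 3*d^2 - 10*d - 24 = (d + 4)*(d^2 - d - 6) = (d - 3)*(d + 4)*(d + 2)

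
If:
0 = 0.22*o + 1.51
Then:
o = -6.86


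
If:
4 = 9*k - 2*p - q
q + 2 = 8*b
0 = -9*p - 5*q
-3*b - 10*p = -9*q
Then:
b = 262/1021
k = 4078/9189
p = -30/1021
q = 54/1021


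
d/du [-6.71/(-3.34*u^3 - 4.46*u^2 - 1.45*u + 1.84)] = (-67.2342*u^2 - 59.8532*u - 9.7295)/(3.34*u^3 + 4.46*u^2 + 1.45*u - 1.84)^2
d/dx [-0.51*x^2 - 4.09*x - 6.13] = -1.02*x - 4.09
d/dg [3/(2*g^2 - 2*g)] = 3*(1 - 2*g)/(2*g^2*(g - 1)^2)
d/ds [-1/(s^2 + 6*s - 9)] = 2*(s + 3)/(s^2 + 6*s - 9)^2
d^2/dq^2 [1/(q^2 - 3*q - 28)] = 2*(q^2 - 3*q - (2*q - 3)^2 - 28)/(-q^2 + 3*q + 28)^3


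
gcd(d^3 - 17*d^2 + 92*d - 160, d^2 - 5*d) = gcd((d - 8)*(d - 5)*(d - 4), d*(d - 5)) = d - 5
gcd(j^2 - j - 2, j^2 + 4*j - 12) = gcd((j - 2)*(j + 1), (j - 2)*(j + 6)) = j - 2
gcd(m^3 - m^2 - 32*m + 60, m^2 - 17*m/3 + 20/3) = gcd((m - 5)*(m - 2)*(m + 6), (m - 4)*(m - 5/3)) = 1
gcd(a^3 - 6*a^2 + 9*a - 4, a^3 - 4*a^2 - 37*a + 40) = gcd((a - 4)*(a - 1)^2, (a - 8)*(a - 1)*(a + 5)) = a - 1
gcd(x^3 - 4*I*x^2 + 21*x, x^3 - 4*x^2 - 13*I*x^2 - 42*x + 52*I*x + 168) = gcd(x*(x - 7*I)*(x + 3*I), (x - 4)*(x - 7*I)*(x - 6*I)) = x - 7*I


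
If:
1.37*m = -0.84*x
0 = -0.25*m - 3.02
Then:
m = -12.08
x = 19.70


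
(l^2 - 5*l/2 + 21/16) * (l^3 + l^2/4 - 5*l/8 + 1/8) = l^5 - 9*l^4/4 + l^3/16 + 129*l^2/64 - 145*l/128 + 21/128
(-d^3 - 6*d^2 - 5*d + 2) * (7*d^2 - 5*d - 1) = -7*d^5 - 37*d^4 - 4*d^3 + 45*d^2 - 5*d - 2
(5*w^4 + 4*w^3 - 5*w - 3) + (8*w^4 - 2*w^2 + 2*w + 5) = 13*w^4 + 4*w^3 - 2*w^2 - 3*w + 2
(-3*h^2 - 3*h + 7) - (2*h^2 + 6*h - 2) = -5*h^2 - 9*h + 9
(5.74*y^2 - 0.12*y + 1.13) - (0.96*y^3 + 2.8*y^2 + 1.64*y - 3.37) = -0.96*y^3 + 2.94*y^2 - 1.76*y + 4.5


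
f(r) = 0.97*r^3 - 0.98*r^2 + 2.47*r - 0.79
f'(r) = 2.91*r^2 - 1.96*r + 2.47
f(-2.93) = -40.84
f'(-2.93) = 33.19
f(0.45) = 0.21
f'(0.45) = 2.18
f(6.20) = 208.03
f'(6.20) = 102.18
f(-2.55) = -29.54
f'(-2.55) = 26.39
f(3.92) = 52.26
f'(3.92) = 39.50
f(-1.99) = -17.23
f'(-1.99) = 17.89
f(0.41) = 0.12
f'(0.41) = 2.16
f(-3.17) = -49.37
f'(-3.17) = 37.93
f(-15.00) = -3532.09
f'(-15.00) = 686.62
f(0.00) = -0.79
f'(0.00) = 2.47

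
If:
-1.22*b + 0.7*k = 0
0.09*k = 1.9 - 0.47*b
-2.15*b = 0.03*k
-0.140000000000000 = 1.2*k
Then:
No Solution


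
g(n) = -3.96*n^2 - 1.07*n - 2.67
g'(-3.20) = 24.27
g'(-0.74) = 4.79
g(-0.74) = -4.05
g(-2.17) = -19.00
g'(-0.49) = 2.81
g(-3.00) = -35.10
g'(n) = -7.92*n - 1.07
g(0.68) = -5.23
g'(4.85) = -39.48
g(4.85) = -101.01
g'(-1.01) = 6.93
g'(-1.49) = 10.73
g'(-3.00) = 22.69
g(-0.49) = -3.10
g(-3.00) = -35.10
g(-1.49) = -9.87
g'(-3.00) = 22.69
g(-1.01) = -5.63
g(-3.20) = -39.80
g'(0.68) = -6.46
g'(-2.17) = 16.12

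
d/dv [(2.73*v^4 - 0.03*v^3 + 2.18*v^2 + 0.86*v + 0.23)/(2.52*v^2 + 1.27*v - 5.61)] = (13.7592*v^5 + 10.3257*v^4 - 61.3374*v^3 + 1.1063*v^2 - 25.6188*v - 5.1167)/(6.3504*v^4 + 6.4008*v^3 - 26.6615*v^2 - 14.2494*v + 31.4721)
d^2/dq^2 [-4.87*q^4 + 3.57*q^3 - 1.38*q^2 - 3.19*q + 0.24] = -58.44*q^2 + 21.42*q - 2.76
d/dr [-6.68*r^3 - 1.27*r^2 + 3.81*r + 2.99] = -20.04*r^2 - 2.54*r + 3.81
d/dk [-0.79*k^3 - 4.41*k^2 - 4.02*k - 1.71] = -2.37*k^2 - 8.82*k - 4.02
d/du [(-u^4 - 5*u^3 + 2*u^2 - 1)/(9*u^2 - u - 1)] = (-18*u^5 - 42*u^4 + 14*u^3 + 13*u^2 + 14*u - 1)/(81*u^4 - 18*u^3 - 17*u^2 + 2*u + 1)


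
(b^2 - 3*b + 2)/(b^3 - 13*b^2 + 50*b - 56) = (b - 1)/(b^2 - 11*b + 28)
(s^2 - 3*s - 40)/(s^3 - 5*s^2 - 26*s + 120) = (s - 8)/(s^2 - 10*s + 24)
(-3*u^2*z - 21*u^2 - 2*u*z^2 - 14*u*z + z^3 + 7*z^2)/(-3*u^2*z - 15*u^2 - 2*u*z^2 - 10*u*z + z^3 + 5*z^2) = (z + 7)/(z + 5)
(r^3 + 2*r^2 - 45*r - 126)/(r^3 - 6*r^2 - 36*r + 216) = (r^2 - 4*r - 21)/(r^2 - 12*r + 36)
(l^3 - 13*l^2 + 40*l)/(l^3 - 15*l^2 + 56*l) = (l - 5)/(l - 7)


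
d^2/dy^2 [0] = 0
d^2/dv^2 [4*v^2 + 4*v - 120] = 8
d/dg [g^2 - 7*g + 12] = 2*g - 7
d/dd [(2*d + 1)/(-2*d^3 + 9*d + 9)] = (-4*d^3 + 18*d + 3*(2*d + 1)*(2*d^2 - 3) + 18)/(-2*d^3 + 9*d + 9)^2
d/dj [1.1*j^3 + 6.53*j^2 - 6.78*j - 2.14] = 3.3*j^2 + 13.06*j - 6.78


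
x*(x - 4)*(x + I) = x^3 - 4*x^2 + I*x^2 - 4*I*x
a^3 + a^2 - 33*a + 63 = (a - 3)^2*(a + 7)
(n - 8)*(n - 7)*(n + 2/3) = n^3 - 43*n^2/3 + 46*n + 112/3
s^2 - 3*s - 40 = (s - 8)*(s + 5)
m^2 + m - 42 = (m - 6)*(m + 7)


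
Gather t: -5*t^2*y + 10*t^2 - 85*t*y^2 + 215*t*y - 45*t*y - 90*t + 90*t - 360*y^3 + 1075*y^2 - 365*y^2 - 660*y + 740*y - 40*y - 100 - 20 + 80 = t^2*(10 - 5*y) + t*(-85*y^2 + 170*y) - 360*y^3 + 710*y^2 + 40*y - 40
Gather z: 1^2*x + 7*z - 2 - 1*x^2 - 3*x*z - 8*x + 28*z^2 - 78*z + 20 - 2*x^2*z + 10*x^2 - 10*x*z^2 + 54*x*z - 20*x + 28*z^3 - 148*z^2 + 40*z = 9*x^2 - 27*x + 28*z^3 + z^2*(-10*x - 120) + z*(-2*x^2 + 51*x - 31) + 18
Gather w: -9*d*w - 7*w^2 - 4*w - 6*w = -7*w^2 + w*(-9*d - 10)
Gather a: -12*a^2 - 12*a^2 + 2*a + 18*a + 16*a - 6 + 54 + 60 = -24*a^2 + 36*a + 108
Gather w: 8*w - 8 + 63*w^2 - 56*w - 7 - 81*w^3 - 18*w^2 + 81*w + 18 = -81*w^3 + 45*w^2 + 33*w + 3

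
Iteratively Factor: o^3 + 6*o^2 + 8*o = (o + 4)*(o^2 + 2*o) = (o + 2)*(o + 4)*(o)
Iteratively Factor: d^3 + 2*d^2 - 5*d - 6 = (d + 3)*(d^2 - d - 2) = (d + 1)*(d + 3)*(d - 2)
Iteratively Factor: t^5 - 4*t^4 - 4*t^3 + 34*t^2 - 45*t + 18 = (t + 3)*(t^4 - 7*t^3 + 17*t^2 - 17*t + 6) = (t - 1)*(t + 3)*(t^3 - 6*t^2 + 11*t - 6) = (t - 2)*(t - 1)*(t + 3)*(t^2 - 4*t + 3) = (t - 2)*(t - 1)^2*(t + 3)*(t - 3)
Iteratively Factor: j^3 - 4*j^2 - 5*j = (j + 1)*(j^2 - 5*j) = (j - 5)*(j + 1)*(j)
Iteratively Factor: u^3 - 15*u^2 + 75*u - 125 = (u - 5)*(u^2 - 10*u + 25) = (u - 5)^2*(u - 5)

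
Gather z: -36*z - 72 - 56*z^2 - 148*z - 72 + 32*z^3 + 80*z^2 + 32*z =32*z^3 + 24*z^2 - 152*z - 144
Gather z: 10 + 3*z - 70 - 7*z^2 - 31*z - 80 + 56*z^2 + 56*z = 49*z^2 + 28*z - 140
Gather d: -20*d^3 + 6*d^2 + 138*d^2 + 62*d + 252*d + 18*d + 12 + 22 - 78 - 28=-20*d^3 + 144*d^2 + 332*d - 72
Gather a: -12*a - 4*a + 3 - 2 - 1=-16*a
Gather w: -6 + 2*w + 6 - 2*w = 0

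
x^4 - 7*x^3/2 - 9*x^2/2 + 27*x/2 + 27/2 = (x - 3)^2*(x + 1)*(x + 3/2)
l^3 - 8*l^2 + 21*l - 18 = (l - 3)^2*(l - 2)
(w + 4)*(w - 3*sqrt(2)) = w^2 - 3*sqrt(2)*w + 4*w - 12*sqrt(2)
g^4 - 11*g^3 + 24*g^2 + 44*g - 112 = (g - 7)*(g - 4)*(g - 2)*(g + 2)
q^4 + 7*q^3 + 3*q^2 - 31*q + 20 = (q - 1)^2*(q + 4)*(q + 5)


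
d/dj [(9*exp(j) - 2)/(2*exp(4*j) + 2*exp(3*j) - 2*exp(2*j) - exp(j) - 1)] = (-54*exp(4*j) - 20*exp(3*j) + 30*exp(2*j) - 8*exp(j) - 11)*exp(j)/(4*exp(8*j) + 8*exp(7*j) - 4*exp(6*j) - 12*exp(5*j) - 4*exp(4*j) + 5*exp(2*j) + 2*exp(j) + 1)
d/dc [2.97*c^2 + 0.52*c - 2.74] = 5.94*c + 0.52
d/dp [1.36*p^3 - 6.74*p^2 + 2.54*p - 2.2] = 4.08*p^2 - 13.48*p + 2.54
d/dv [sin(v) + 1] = cos(v)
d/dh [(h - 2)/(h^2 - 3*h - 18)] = (h^2 - 3*h - (h - 2)*(2*h - 3) - 18)/(-h^2 + 3*h + 18)^2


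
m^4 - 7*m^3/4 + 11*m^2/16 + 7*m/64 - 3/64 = (m - 1)*(m - 3/4)*(m - 1/4)*(m + 1/4)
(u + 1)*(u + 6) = u^2 + 7*u + 6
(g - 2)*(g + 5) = g^2 + 3*g - 10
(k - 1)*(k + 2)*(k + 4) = k^3 + 5*k^2 + 2*k - 8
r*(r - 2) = r^2 - 2*r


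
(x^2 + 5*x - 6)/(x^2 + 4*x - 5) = (x + 6)/(x + 5)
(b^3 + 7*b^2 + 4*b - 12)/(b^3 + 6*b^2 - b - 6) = (b + 2)/(b + 1)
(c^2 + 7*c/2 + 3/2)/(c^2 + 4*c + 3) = (c + 1/2)/(c + 1)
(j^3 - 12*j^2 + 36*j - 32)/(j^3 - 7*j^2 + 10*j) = (j^2 - 10*j + 16)/(j*(j - 5))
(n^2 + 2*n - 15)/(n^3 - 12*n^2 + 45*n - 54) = (n + 5)/(n^2 - 9*n + 18)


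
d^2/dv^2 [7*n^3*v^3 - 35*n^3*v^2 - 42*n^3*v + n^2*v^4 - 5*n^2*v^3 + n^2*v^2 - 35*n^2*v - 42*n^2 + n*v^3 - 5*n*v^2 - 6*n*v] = 2*n*(21*n^2*v - 35*n^2 + 6*n*v^2 - 15*n*v + n + 3*v - 5)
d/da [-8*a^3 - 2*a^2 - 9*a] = -24*a^2 - 4*a - 9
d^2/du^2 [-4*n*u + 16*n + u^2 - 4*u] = 2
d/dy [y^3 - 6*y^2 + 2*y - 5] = 3*y^2 - 12*y + 2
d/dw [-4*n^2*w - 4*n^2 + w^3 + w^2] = -4*n^2 + 3*w^2 + 2*w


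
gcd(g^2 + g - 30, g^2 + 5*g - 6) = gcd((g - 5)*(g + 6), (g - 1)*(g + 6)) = g + 6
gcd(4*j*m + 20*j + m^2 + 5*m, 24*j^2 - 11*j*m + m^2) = 1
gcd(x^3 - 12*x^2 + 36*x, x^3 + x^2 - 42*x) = x^2 - 6*x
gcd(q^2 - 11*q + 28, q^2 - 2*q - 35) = q - 7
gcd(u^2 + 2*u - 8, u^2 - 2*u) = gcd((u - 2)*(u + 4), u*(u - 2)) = u - 2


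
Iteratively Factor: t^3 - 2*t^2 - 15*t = (t - 5)*(t^2 + 3*t) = (t - 5)*(t + 3)*(t)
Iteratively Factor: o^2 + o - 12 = (o - 3)*(o + 4)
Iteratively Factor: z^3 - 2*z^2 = (z - 2)*(z^2) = z*(z - 2)*(z)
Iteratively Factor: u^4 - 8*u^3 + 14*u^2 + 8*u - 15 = (u - 1)*(u^3 - 7*u^2 + 7*u + 15) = (u - 5)*(u - 1)*(u^2 - 2*u - 3) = (u - 5)*(u - 3)*(u - 1)*(u + 1)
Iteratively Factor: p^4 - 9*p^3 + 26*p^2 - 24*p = (p - 4)*(p^3 - 5*p^2 + 6*p) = (p - 4)*(p - 3)*(p^2 - 2*p) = (p - 4)*(p - 3)*(p - 2)*(p)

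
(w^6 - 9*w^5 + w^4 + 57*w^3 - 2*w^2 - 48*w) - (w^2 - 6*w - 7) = w^6 - 9*w^5 + w^4 + 57*w^3 - 3*w^2 - 42*w + 7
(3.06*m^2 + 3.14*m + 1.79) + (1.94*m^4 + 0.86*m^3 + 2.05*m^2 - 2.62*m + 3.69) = 1.94*m^4 + 0.86*m^3 + 5.11*m^2 + 0.52*m + 5.48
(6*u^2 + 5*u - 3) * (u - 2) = 6*u^3 - 7*u^2 - 13*u + 6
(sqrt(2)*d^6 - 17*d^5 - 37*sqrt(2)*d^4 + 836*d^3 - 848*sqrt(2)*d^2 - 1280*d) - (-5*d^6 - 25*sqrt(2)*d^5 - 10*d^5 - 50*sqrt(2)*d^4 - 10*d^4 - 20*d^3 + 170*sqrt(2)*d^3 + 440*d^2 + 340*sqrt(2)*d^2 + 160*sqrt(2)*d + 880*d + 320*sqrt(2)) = sqrt(2)*d^6 + 5*d^6 - 7*d^5 + 25*sqrt(2)*d^5 + 10*d^4 + 13*sqrt(2)*d^4 - 170*sqrt(2)*d^3 + 856*d^3 - 1188*sqrt(2)*d^2 - 440*d^2 - 2160*d - 160*sqrt(2)*d - 320*sqrt(2)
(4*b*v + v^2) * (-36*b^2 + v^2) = -144*b^3*v - 36*b^2*v^2 + 4*b*v^3 + v^4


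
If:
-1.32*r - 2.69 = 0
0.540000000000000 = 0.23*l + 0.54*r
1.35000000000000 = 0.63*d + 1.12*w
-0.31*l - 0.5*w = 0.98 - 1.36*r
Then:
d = 23.34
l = 7.13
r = -2.04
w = -11.93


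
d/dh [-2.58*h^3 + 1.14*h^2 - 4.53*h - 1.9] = -7.74*h^2 + 2.28*h - 4.53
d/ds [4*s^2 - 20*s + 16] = 8*s - 20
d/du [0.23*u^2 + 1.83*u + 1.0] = 0.46*u + 1.83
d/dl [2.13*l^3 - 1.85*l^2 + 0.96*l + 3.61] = 6.39*l^2 - 3.7*l + 0.96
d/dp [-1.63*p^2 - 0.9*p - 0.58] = -3.26*p - 0.9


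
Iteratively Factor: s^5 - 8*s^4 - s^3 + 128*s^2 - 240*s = (s)*(s^4 - 8*s^3 - s^2 + 128*s - 240) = s*(s + 4)*(s^3 - 12*s^2 + 47*s - 60) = s*(s - 4)*(s + 4)*(s^2 - 8*s + 15) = s*(s - 5)*(s - 4)*(s + 4)*(s - 3)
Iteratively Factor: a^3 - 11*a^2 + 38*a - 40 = (a - 4)*(a^2 - 7*a + 10) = (a - 5)*(a - 4)*(a - 2)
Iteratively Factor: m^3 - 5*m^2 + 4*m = (m - 1)*(m^2 - 4*m) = (m - 4)*(m - 1)*(m)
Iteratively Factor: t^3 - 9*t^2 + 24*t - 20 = (t - 2)*(t^2 - 7*t + 10) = (t - 5)*(t - 2)*(t - 2)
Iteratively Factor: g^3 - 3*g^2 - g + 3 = (g - 3)*(g^2 - 1) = (g - 3)*(g - 1)*(g + 1)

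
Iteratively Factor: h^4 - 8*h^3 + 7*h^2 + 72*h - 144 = (h - 3)*(h^3 - 5*h^2 - 8*h + 48) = (h - 3)*(h + 3)*(h^2 - 8*h + 16) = (h - 4)*(h - 3)*(h + 3)*(h - 4)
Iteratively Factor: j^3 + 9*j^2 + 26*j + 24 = (j + 4)*(j^2 + 5*j + 6) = (j + 3)*(j + 4)*(j + 2)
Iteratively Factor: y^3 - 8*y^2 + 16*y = (y - 4)*(y^2 - 4*y) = y*(y - 4)*(y - 4)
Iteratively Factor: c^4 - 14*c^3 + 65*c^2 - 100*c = (c)*(c^3 - 14*c^2 + 65*c - 100) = c*(c - 5)*(c^2 - 9*c + 20) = c*(c - 5)*(c - 4)*(c - 5)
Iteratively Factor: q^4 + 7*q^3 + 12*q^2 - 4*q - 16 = (q + 2)*(q^3 + 5*q^2 + 2*q - 8) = (q - 1)*(q + 2)*(q^2 + 6*q + 8) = (q - 1)*(q + 2)^2*(q + 4)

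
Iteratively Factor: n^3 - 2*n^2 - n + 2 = (n - 2)*(n^2 - 1) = (n - 2)*(n - 1)*(n + 1)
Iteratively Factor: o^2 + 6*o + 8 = (o + 2)*(o + 4)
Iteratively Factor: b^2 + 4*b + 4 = (b + 2)*(b + 2)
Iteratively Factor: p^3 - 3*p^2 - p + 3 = (p - 3)*(p^2 - 1) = (p - 3)*(p + 1)*(p - 1)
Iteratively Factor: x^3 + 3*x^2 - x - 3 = (x + 3)*(x^2 - 1) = (x - 1)*(x + 3)*(x + 1)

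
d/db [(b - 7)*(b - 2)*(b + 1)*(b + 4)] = 4*b^3 - 12*b^2 - 54*b + 34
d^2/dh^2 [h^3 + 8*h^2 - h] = 6*h + 16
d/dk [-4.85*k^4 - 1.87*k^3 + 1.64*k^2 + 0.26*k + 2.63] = -19.4*k^3 - 5.61*k^2 + 3.28*k + 0.26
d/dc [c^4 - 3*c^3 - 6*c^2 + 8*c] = 4*c^3 - 9*c^2 - 12*c + 8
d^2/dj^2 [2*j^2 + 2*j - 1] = 4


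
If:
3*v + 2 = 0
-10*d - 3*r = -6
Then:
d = 3/5 - 3*r/10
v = -2/3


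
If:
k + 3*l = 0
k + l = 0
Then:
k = 0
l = 0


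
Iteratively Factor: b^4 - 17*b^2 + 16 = (b - 4)*(b^3 + 4*b^2 - b - 4) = (b - 4)*(b + 4)*(b^2 - 1) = (b - 4)*(b + 1)*(b + 4)*(b - 1)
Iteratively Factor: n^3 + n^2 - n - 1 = (n + 1)*(n^2 - 1) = (n - 1)*(n + 1)*(n + 1)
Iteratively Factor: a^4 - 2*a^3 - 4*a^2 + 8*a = (a - 2)*(a^3 - 4*a) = a*(a - 2)*(a^2 - 4) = a*(a - 2)*(a + 2)*(a - 2)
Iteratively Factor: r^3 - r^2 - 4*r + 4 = (r - 1)*(r^2 - 4) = (r - 1)*(r + 2)*(r - 2)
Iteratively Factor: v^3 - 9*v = (v + 3)*(v^2 - 3*v) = v*(v + 3)*(v - 3)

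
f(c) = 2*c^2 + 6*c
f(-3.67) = 4.92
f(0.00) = 0.00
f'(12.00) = 54.00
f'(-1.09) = 1.64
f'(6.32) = 31.28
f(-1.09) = -4.16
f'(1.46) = 11.84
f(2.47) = 27.02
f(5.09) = 82.36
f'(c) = 4*c + 6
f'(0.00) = 6.00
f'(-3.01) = -6.04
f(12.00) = 360.00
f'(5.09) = 26.36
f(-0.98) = -3.96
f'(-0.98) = 2.08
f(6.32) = 117.80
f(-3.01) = 0.06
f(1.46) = 13.02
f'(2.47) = 15.88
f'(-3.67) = -8.68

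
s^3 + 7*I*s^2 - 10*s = s*(s + 2*I)*(s + 5*I)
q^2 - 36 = (q - 6)*(q + 6)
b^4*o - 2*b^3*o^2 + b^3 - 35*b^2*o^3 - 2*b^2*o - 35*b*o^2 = b*(b - 7*o)*(b + 5*o)*(b*o + 1)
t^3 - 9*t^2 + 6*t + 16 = (t - 8)*(t - 2)*(t + 1)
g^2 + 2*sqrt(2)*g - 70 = (g - 5*sqrt(2))*(g + 7*sqrt(2))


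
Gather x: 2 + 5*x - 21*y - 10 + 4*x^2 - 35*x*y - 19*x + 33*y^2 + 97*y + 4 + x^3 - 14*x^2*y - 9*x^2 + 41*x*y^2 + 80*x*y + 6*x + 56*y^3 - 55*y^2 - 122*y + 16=x^3 + x^2*(-14*y - 5) + x*(41*y^2 + 45*y - 8) + 56*y^3 - 22*y^2 - 46*y + 12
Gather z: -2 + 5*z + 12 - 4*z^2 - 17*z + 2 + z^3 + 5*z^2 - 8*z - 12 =z^3 + z^2 - 20*z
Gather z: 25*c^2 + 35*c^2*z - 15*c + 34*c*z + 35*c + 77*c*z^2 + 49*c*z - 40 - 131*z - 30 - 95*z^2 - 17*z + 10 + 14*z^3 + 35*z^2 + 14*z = 25*c^2 + 20*c + 14*z^3 + z^2*(77*c - 60) + z*(35*c^2 + 83*c - 134) - 60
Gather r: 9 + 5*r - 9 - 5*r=0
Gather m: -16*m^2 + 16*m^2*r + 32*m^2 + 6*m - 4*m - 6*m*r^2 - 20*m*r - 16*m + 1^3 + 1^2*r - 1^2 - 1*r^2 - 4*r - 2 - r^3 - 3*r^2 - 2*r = m^2*(16*r + 16) + m*(-6*r^2 - 20*r - 14) - r^3 - 4*r^2 - 5*r - 2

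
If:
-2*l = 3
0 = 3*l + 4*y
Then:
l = -3/2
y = 9/8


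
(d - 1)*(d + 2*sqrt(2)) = d^2 - d + 2*sqrt(2)*d - 2*sqrt(2)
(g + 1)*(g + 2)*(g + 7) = g^3 + 10*g^2 + 23*g + 14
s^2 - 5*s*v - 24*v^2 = (s - 8*v)*(s + 3*v)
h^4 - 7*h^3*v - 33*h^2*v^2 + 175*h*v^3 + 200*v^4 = (h - 8*v)*(h - 5*v)*(h + v)*(h + 5*v)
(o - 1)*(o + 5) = o^2 + 4*o - 5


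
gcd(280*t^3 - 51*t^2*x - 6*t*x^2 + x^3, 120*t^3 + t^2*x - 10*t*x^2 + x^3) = 40*t^2 - 13*t*x + x^2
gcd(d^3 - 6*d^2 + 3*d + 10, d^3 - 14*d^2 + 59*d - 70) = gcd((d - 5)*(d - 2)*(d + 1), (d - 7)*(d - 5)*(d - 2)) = d^2 - 7*d + 10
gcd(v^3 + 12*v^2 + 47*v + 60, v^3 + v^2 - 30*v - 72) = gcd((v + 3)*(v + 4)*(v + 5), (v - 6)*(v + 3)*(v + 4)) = v^2 + 7*v + 12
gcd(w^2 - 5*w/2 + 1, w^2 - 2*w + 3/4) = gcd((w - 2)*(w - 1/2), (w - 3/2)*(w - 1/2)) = w - 1/2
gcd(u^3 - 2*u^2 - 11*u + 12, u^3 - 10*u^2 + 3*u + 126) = u + 3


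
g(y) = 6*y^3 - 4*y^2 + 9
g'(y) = 18*y^2 - 8*y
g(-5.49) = -1104.38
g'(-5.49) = 586.44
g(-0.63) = 5.91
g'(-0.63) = 12.18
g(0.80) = 9.51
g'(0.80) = 5.12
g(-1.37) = -13.94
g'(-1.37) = 44.74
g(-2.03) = -57.68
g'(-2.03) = 90.42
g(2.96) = 129.56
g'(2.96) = 134.03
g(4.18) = 377.32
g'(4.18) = 281.06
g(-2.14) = -68.12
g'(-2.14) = 99.55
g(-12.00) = -10935.00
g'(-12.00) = 2688.00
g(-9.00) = -4689.00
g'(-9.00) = 1530.00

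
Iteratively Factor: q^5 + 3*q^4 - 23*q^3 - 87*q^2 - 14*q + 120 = (q + 4)*(q^4 - q^3 - 19*q^2 - 11*q + 30) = (q - 1)*(q + 4)*(q^3 - 19*q - 30) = (q - 1)*(q + 2)*(q + 4)*(q^2 - 2*q - 15) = (q - 5)*(q - 1)*(q + 2)*(q + 4)*(q + 3)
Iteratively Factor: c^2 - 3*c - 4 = (c + 1)*(c - 4)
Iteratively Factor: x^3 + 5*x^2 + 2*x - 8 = (x + 2)*(x^2 + 3*x - 4) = (x + 2)*(x + 4)*(x - 1)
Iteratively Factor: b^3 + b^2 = (b)*(b^2 + b) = b^2*(b + 1)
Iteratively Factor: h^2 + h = (h + 1)*(h)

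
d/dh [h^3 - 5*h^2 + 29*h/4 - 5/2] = 3*h^2 - 10*h + 29/4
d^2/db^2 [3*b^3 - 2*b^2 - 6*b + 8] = 18*b - 4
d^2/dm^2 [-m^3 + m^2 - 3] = 2 - 6*m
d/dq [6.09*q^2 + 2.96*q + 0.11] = 12.18*q + 2.96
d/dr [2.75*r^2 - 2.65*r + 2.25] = 5.5*r - 2.65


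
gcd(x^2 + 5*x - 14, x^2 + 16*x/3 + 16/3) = 1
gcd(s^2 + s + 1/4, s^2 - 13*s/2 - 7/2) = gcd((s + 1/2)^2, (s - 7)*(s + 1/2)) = s + 1/2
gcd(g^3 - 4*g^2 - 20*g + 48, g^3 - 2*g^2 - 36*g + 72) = g^2 - 8*g + 12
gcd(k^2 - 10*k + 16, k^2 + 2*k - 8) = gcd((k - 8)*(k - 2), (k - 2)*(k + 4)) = k - 2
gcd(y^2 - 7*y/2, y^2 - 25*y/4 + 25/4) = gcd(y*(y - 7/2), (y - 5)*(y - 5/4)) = 1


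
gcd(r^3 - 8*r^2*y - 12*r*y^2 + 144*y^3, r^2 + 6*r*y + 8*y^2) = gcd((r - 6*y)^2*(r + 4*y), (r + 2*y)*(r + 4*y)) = r + 4*y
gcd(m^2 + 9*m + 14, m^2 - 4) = m + 2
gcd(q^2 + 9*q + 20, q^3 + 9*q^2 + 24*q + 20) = q + 5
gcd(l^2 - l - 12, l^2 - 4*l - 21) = l + 3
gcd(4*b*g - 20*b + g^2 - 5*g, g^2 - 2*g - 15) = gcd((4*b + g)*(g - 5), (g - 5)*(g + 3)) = g - 5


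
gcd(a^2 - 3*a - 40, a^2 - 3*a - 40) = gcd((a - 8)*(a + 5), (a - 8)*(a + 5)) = a^2 - 3*a - 40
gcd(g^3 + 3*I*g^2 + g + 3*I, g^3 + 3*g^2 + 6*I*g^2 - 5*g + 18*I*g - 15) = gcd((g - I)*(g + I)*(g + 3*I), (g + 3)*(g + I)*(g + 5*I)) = g + I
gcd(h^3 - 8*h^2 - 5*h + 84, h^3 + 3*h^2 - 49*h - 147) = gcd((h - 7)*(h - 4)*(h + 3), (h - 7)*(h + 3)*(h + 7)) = h^2 - 4*h - 21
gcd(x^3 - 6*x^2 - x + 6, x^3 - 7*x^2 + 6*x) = x^2 - 7*x + 6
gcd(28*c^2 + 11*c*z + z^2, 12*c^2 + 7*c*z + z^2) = 4*c + z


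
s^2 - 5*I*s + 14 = (s - 7*I)*(s + 2*I)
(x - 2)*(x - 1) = x^2 - 3*x + 2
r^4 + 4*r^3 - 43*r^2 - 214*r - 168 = (r - 7)*(r + 1)*(r + 4)*(r + 6)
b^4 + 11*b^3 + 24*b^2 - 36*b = b*(b - 1)*(b + 6)^2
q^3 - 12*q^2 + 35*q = q*(q - 7)*(q - 5)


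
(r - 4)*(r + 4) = r^2 - 16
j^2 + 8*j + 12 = (j + 2)*(j + 6)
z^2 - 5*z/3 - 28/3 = (z - 4)*(z + 7/3)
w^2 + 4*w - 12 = (w - 2)*(w + 6)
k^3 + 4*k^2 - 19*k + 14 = (k - 2)*(k - 1)*(k + 7)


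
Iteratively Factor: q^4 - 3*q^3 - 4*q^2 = (q + 1)*(q^3 - 4*q^2) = (q - 4)*(q + 1)*(q^2) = q*(q - 4)*(q + 1)*(q)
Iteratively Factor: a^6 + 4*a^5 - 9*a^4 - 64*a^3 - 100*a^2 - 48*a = (a + 3)*(a^5 + a^4 - 12*a^3 - 28*a^2 - 16*a) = a*(a + 3)*(a^4 + a^3 - 12*a^2 - 28*a - 16) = a*(a + 1)*(a + 3)*(a^3 - 12*a - 16) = a*(a - 4)*(a + 1)*(a + 3)*(a^2 + 4*a + 4) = a*(a - 4)*(a + 1)*(a + 2)*(a + 3)*(a + 2)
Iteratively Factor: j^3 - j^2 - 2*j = (j + 1)*(j^2 - 2*j) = j*(j + 1)*(j - 2)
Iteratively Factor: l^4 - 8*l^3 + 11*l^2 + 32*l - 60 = (l - 2)*(l^3 - 6*l^2 - l + 30) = (l - 5)*(l - 2)*(l^2 - l - 6) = (l - 5)*(l - 2)*(l + 2)*(l - 3)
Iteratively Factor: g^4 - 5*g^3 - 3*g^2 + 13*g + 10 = (g - 5)*(g^3 - 3*g - 2) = (g - 5)*(g - 2)*(g^2 + 2*g + 1) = (g - 5)*(g - 2)*(g + 1)*(g + 1)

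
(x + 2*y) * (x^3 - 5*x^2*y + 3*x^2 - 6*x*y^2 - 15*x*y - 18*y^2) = x^4 - 3*x^3*y + 3*x^3 - 16*x^2*y^2 - 9*x^2*y - 12*x*y^3 - 48*x*y^2 - 36*y^3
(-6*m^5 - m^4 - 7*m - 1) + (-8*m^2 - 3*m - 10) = -6*m^5 - m^4 - 8*m^2 - 10*m - 11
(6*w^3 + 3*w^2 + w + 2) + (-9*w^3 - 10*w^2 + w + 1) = -3*w^3 - 7*w^2 + 2*w + 3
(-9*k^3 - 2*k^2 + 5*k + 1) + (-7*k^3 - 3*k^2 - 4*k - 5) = -16*k^3 - 5*k^2 + k - 4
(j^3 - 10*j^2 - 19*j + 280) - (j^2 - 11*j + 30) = j^3 - 11*j^2 - 8*j + 250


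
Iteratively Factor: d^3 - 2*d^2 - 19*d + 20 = (d - 5)*(d^2 + 3*d - 4) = (d - 5)*(d + 4)*(d - 1)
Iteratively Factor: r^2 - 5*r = (r - 5)*(r)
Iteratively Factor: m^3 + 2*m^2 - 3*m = (m)*(m^2 + 2*m - 3) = m*(m - 1)*(m + 3)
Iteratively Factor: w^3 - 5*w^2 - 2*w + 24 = (w - 4)*(w^2 - w - 6) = (w - 4)*(w - 3)*(w + 2)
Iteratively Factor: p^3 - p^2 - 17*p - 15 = (p + 1)*(p^2 - 2*p - 15) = (p + 1)*(p + 3)*(p - 5)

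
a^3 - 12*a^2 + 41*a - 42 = (a - 7)*(a - 3)*(a - 2)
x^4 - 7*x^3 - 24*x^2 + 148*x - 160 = (x - 8)*(x - 2)^2*(x + 5)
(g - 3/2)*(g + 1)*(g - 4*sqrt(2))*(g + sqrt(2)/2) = g^4 - 7*sqrt(2)*g^3/2 - g^3/2 - 11*g^2/2 + 7*sqrt(2)*g^2/4 + 2*g + 21*sqrt(2)*g/4 + 6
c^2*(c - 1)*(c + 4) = c^4 + 3*c^3 - 4*c^2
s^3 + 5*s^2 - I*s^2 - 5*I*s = s*(s + 5)*(s - I)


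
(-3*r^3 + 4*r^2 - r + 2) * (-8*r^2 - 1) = 24*r^5 - 32*r^4 + 11*r^3 - 20*r^2 + r - 2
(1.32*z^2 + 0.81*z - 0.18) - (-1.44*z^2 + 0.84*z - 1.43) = 2.76*z^2 - 0.0299999999999999*z + 1.25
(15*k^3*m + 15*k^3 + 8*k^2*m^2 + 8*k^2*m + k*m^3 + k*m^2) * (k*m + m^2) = 15*k^4*m^2 + 15*k^4*m + 23*k^3*m^3 + 23*k^3*m^2 + 9*k^2*m^4 + 9*k^2*m^3 + k*m^5 + k*m^4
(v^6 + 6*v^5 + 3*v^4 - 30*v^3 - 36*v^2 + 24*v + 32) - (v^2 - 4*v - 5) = v^6 + 6*v^5 + 3*v^4 - 30*v^3 - 37*v^2 + 28*v + 37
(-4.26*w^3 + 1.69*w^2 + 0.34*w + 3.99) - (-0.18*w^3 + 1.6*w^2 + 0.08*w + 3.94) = -4.08*w^3 + 0.0899999999999999*w^2 + 0.26*w + 0.0500000000000003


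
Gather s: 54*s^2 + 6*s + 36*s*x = 54*s^2 + s*(36*x + 6)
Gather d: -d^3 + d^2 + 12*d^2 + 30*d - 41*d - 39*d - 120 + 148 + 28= -d^3 + 13*d^2 - 50*d + 56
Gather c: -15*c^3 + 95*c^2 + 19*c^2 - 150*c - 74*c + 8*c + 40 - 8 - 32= -15*c^3 + 114*c^2 - 216*c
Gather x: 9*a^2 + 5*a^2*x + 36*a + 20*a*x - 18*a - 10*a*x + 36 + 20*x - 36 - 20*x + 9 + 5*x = 9*a^2 + 18*a + x*(5*a^2 + 10*a + 5) + 9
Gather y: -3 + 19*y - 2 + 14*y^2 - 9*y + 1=14*y^2 + 10*y - 4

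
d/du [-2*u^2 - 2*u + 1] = -4*u - 2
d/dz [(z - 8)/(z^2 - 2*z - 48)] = -1/(z^2 + 12*z + 36)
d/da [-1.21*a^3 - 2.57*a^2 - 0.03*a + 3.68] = -3.63*a^2 - 5.14*a - 0.03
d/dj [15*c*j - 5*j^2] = 15*c - 10*j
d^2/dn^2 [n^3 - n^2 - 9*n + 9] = 6*n - 2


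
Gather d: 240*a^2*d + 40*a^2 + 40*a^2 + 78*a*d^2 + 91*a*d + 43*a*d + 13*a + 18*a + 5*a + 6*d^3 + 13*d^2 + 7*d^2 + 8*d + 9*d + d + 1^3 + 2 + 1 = 80*a^2 + 36*a + 6*d^3 + d^2*(78*a + 20) + d*(240*a^2 + 134*a + 18) + 4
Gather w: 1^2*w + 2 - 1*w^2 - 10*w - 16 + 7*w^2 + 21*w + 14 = 6*w^2 + 12*w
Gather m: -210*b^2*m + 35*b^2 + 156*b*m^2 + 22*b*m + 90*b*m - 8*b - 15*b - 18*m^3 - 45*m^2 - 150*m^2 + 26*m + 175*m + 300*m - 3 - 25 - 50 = 35*b^2 - 23*b - 18*m^3 + m^2*(156*b - 195) + m*(-210*b^2 + 112*b + 501) - 78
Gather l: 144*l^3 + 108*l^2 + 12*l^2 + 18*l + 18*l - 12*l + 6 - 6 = 144*l^3 + 120*l^2 + 24*l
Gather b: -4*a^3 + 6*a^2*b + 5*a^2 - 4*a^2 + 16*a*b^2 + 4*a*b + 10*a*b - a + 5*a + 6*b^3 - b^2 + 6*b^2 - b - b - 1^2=-4*a^3 + a^2 + 4*a + 6*b^3 + b^2*(16*a + 5) + b*(6*a^2 + 14*a - 2) - 1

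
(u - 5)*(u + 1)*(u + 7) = u^3 + 3*u^2 - 33*u - 35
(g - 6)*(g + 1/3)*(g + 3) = g^3 - 8*g^2/3 - 19*g - 6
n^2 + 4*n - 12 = (n - 2)*(n + 6)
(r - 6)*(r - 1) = r^2 - 7*r + 6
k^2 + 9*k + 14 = (k + 2)*(k + 7)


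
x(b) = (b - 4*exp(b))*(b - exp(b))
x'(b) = (1 - 4*exp(b))*(b - exp(b)) + (1 - exp(b))*(b - 4*exp(b)) = -5*b*exp(b) + 2*b + 8*exp(2*b) - 5*exp(b)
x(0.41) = 6.16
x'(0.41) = 8.36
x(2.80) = 859.32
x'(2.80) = 1856.56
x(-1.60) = 4.34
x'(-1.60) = -2.27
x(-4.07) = 16.91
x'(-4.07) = -7.88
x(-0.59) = 3.21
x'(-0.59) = 0.14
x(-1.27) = 3.71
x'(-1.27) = -1.53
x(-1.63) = 4.41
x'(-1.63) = -2.34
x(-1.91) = 5.15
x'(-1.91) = -2.97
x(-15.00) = 225.00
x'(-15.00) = -30.00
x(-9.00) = 81.01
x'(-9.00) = -18.00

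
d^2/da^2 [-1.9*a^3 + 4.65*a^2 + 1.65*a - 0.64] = 9.3 - 11.4*a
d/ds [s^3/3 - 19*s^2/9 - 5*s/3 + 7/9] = s^2 - 38*s/9 - 5/3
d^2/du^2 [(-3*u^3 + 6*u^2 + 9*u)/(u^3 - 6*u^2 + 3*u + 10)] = 12*(-2*u^3 + 15*u^2 - 45*u + 55)/(u^6 - 21*u^5 + 177*u^4 - 763*u^3 + 1770*u^2 - 2100*u + 1000)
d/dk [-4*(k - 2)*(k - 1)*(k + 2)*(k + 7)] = -16*k^3 - 72*k^2 + 88*k + 96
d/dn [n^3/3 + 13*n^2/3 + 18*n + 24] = n^2 + 26*n/3 + 18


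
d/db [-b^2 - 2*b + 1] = -2*b - 2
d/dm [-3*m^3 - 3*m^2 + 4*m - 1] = -9*m^2 - 6*m + 4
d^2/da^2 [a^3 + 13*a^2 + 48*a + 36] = 6*a + 26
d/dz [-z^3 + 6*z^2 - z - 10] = -3*z^2 + 12*z - 1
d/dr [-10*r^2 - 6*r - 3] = -20*r - 6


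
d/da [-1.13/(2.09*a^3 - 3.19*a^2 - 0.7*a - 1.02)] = (7.0851*a^2 - 7.2094*a - 0.791)/(-2.09*a^3 + 3.19*a^2 + 0.7*a + 1.02)^2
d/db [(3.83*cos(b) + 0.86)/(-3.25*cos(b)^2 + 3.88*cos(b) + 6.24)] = (12.4475*sin(b)^2 - 5.59*cos(b) - 33.0099)*sin(b)/(-3.25*cos(b)^2 + 3.88*cos(b) + 6.24)^2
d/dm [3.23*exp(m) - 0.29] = 3.23*exp(m)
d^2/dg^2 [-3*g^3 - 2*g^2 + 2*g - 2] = -18*g - 4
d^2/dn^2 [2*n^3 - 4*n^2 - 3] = 12*n - 8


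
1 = 1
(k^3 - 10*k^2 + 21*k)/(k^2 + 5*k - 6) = k*(k^2 - 10*k + 21)/(k^2 + 5*k - 6)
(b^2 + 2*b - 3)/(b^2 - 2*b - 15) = (b - 1)/(b - 5)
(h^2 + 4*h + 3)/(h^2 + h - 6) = (h + 1)/(h - 2)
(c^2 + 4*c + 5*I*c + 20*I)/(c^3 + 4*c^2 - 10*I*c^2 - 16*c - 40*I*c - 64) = (c + 5*I)/(c^2 - 10*I*c - 16)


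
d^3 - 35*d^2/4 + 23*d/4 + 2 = (d - 8)*(d - 1)*(d + 1/4)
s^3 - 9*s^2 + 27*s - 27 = (s - 3)^3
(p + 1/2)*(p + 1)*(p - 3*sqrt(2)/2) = p^3 - 3*sqrt(2)*p^2/2 + 3*p^2/2 - 9*sqrt(2)*p/4 + p/2 - 3*sqrt(2)/4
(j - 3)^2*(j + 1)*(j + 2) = j^4 - 3*j^3 - 7*j^2 + 15*j + 18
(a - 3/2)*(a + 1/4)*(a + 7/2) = a^3 + 9*a^2/4 - 19*a/4 - 21/16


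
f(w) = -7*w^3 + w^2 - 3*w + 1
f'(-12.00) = -3051.00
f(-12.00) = 12277.00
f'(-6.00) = -771.00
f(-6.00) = 1567.00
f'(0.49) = -7.06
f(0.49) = -1.05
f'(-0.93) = -23.02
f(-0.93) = 10.29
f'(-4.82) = -500.52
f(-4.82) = 822.55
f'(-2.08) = -98.01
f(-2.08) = 74.56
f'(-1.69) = -66.36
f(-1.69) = 42.71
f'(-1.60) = -59.96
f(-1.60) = 37.03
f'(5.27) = -575.69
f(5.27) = -1011.58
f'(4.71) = -459.45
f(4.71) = -722.36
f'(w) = -21*w^2 + 2*w - 3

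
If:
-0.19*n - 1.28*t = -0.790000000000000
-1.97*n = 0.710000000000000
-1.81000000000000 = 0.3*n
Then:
No Solution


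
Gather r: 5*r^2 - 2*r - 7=5*r^2 - 2*r - 7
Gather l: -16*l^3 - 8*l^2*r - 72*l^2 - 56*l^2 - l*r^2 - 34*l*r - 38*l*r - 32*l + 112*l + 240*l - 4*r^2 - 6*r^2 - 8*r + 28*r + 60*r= -16*l^3 + l^2*(-8*r - 128) + l*(-r^2 - 72*r + 320) - 10*r^2 + 80*r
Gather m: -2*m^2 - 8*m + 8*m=-2*m^2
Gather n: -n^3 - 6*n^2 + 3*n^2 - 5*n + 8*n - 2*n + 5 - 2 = -n^3 - 3*n^2 + n + 3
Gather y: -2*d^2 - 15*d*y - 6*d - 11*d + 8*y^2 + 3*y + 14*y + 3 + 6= -2*d^2 - 17*d + 8*y^2 + y*(17 - 15*d) + 9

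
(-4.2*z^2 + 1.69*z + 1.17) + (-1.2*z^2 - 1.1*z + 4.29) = -5.4*z^2 + 0.59*z + 5.46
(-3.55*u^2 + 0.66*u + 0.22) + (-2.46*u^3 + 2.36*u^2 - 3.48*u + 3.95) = -2.46*u^3 - 1.19*u^2 - 2.82*u + 4.17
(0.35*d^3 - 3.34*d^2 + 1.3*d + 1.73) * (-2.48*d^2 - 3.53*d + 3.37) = -0.868*d^5 + 7.0477*d^4 + 9.7457*d^3 - 20.1352*d^2 - 1.7259*d + 5.8301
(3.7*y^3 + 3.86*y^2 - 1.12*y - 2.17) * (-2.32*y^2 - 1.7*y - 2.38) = -8.584*y^5 - 15.2452*y^4 - 12.7696*y^3 - 2.2484*y^2 + 6.3546*y + 5.1646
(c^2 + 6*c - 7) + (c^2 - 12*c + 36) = 2*c^2 - 6*c + 29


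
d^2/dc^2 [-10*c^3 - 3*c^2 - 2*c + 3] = -60*c - 6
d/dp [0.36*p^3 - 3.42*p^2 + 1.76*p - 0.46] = 1.08*p^2 - 6.84*p + 1.76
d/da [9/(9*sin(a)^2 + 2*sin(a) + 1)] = -18*(9*sin(a) + 1)*cos(a)/(9*sin(a)^2 + 2*sin(a) + 1)^2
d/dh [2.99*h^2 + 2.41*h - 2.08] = 5.98*h + 2.41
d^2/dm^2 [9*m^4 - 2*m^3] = 12*m*(9*m - 1)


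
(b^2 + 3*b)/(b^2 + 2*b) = (b + 3)/(b + 2)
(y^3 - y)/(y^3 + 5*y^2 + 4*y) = (y - 1)/(y + 4)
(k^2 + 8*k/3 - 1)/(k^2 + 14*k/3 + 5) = (3*k - 1)/(3*k + 5)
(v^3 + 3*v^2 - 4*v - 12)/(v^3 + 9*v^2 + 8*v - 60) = (v^2 + 5*v + 6)/(v^2 + 11*v + 30)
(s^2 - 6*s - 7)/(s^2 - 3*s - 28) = (s + 1)/(s + 4)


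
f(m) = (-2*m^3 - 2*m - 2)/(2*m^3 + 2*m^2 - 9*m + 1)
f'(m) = (-6*m^2 - 2)/(2*m^3 + 2*m^2 - 9*m + 1) + (-6*m^2 - 4*m + 9)*(-2*m^3 - 2*m - 2)/(2*m^3 + 2*m^2 - 9*m + 1)^2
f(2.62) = -1.59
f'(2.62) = 0.91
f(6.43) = -0.98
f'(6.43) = 0.02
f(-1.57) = 0.72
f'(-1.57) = -1.33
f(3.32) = -1.23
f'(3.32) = 0.28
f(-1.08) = 0.25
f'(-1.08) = -0.70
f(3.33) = -1.23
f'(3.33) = 0.28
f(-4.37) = -1.96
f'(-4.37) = -0.64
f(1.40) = 4.69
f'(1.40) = 24.18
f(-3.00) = -7.25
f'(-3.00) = -22.91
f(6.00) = -0.99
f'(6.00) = 0.02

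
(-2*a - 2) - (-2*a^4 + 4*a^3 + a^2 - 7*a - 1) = 2*a^4 - 4*a^3 - a^2 + 5*a - 1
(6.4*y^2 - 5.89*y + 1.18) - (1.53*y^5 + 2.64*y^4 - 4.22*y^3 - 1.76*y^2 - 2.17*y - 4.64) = -1.53*y^5 - 2.64*y^4 + 4.22*y^3 + 8.16*y^2 - 3.72*y + 5.82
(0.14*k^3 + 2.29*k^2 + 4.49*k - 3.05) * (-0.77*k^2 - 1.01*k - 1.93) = -0.1078*k^5 - 1.9047*k^4 - 6.0404*k^3 - 6.6061*k^2 - 5.5852*k + 5.8865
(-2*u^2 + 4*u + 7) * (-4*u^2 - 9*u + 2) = 8*u^4 + 2*u^3 - 68*u^2 - 55*u + 14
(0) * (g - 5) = 0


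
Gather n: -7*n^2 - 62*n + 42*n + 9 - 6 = -7*n^2 - 20*n + 3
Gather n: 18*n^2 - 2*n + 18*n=18*n^2 + 16*n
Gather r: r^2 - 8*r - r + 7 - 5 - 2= r^2 - 9*r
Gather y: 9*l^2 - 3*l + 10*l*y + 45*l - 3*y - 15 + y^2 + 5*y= 9*l^2 + 42*l + y^2 + y*(10*l + 2) - 15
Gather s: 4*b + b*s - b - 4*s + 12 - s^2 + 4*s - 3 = b*s + 3*b - s^2 + 9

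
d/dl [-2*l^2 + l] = 1 - 4*l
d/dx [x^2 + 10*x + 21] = 2*x + 10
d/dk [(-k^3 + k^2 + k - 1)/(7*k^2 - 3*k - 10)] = (-7*k^2 + 20*k - 13)/(49*k^2 - 140*k + 100)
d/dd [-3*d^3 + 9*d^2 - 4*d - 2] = -9*d^2 + 18*d - 4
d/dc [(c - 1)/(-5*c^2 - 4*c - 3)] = (5*c^2 - 10*c - 7)/(25*c^4 + 40*c^3 + 46*c^2 + 24*c + 9)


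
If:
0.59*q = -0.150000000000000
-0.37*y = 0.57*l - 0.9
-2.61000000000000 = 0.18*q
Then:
No Solution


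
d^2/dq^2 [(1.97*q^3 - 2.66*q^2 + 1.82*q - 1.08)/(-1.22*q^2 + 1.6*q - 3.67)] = (1.06581410364015e-14*q^5 - 1.4210854715202e-14*q^4 + 12.52142*q^3 + 7.59256799999999*q^2 - 122.95815*q + 46.138884)/(1.815848*q^6 - 7.14432*q^5 + 25.756884*q^4 - 47.07904*q^3 + 77.481774*q^2 - 64.65072*q + 49.430863)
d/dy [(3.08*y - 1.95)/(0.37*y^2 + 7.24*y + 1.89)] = (-1.1396*y^2 + 1.443*y + 19.9392)/(0.1369*y^4 + 5.3576*y^3 + 53.8162*y^2 + 27.3672*y + 3.5721)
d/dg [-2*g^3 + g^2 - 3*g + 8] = -6*g^2 + 2*g - 3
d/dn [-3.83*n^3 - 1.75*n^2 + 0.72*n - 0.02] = -11.49*n^2 - 3.5*n + 0.72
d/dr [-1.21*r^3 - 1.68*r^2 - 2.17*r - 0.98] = -3.63*r^2 - 3.36*r - 2.17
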